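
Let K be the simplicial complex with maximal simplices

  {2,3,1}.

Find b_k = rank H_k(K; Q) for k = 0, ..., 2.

K has 3 vertices, 3 edges, 1 triangle.
rank ∂_0 = 0, rank ∂_1 = 2 ⇒ b_0 = 3 − 0 − 2 = 1; all invariant factors of ∂_1 are 1 so no torsion. So H_0 = Z.
rank ∂_1 = 2, rank ∂_2 = 1 ⇒ b_1 = 3 − 2 − 1 = 0; all invariant factors of ∂_2 are 1 so no torsion. So H_1 = 0.
rank ∂_2 = 1, rank ∂_3 = 0 ⇒ b_2 = 1 − 1 − 0 = 0. So H_2 = 0.

b_0 = 1, b_1 = 0, b_2 = 0.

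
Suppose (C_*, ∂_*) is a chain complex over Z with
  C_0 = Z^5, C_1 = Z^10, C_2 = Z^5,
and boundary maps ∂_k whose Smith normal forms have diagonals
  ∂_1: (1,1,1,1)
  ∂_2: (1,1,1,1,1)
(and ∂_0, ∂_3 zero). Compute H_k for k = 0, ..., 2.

H_0: b_0 = 5 − 0 − 4 = 1; torsion from ∂_1 factors > 1: none. So H_0 = Z.
H_1: b_1 = 10 − 4 − 5 = 1; torsion from ∂_2 factors > 1: none. So H_1 = Z.
H_2: b_2 = 5 − 5 − 0 = 0; torsion from ∂_3 factors > 1: none. So H_2 = 0.

H_0 = Z,  H_1 = Z,  H_2 = 0.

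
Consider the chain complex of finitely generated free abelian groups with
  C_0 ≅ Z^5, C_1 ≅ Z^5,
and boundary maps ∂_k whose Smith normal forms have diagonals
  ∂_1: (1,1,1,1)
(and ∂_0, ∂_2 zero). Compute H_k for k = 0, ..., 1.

H_0 = Z,  H_1 = Z.

H_0: b_0 = 5 − 0 − 4 = 1; torsion from ∂_1 factors > 1: none. So H_0 = Z.
H_1: b_1 = 5 − 4 − 0 = 1; torsion from ∂_2 factors > 1: none. So H_1 = Z.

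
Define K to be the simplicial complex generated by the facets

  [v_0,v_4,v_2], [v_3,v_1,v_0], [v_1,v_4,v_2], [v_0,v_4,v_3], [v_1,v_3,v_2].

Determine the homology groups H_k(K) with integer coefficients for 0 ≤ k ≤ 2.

H_0 = Z,  H_1 = Z,  H_2 = 0.

We work with the vertex ordering v_0 < v_1 < v_2 < v_3 < v_4. The simplices of K, each written with vertices in increasing order, are:

  0-simplices (5): [v_0], [v_1], [v_2], [v_3], [v_4]
  1-simplices (10): [v_0,v_1], [v_0,v_2], [v_0,v_3], [v_0,v_4], [v_1,v_2], [v_1,v_3], [v_1,v_4], [v_2,v_3], [v_2,v_4], [v_3,v_4]
  2-simplices (5): [v_0,v_1,v_3], [v_0,v_2,v_4], [v_0,v_3,v_4], [v_1,v_2,v_3], [v_1,v_2,v_4]

giving chain groups C_0 ≅ Z^5, C_1 ≅ Z^10, C_2 ≅ Z^5.

∂_1: C_1 → C_0 is given by ∂[p,q] = [q] − [p]. For instance
  ∂[v_1,v_3] = [v_3] − [v_1].
As a 5×10 matrix over Z this has rank 4, with invariant factors (1,1,1,1).

∂_2: C_2 → C_1 sends each 2-simplex [p,q,r] to [q,r] − [p,r] + [p,q]. For instance
  ∂[v_0,v_1,v_3] = [v_1,v_3] − [v_0,v_3] + [v_0,v_1],
  ∂[v_0,v_2,v_4] = [v_2,v_4] − [v_0,v_4] + [v_0,v_2].
The resulting 10×5 matrix has rank 5, and its Smith normal form has invariant factors (1,1,1,1,1).

Computing H_k = (kernel of ∂_k) / (image of ∂_{k+1}):

  H_0: rank C_0 − rank ∂_1 = 5 − 4 = 1, and the invariant factors of ∂_1 are all 1, so H_0 = Z.
  H_1: rank ker ∂_1 − rank ∂_2 = (10 − 4) − 5 = 1, and the invariant factors of ∂_2 are all 1, so H_1 = Z.
  H_2: rank ker ∂_2 − rank ∂_3 = (5 − 5) − 0 = 0, and there is no ∂_3, so H_2 = 0.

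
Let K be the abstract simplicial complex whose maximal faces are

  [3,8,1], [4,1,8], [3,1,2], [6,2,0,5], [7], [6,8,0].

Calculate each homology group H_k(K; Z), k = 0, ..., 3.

Take the total order 0 < 1 < 2 < 3 < 4 < 5 < 6 < 7 < 8 on the vertex set. Then K (dimension 3) consists of the simplices:

  0-simplices (9): [0], [1], [2], [3], [4], [5], [6], [7], [8]
  1-simplices (15): [0,2], [0,5], [0,6], [0,8], [1,2], [1,3], [1,4], [1,8], [2,3], [2,5], [2,6], [3,8], [4,8], [5,6], [6,8]
  2-simplices (8): [0,2,5], [0,2,6], [0,5,6], [0,6,8], [1,2,3], [1,3,8], [1,4,8], [2,5,6]
  3-simplices (1): [0,2,5,6]

giving chain groups C_0 ≅ Z^9, C_1 ≅ Z^15, C_2 ≅ Z^8, C_3 ≅ Z^1.

∂_1: C_1 → C_0 is given by ∂[p,q] = [q] − [p]. For instance
  ∂[0,5] = [5] − [0].
The 9×15 boundary matrix has rank 7 and Smith normal form diag(1,1,1,1,1,1,1).

∂_2: C_2 → C_1 acts by ∂[p,q,r] = [q,r] − [p,r] + [p,q]. For instance
  ∂[1,2,3] = [2,3] − [1,3] + [1,2],
  ∂[2,5,6] = [5,6] − [2,6] + [2,5].
As a 15×8 matrix over Z this has rank 7, with invariant factors (1,1,1,1,1,1,1).

∂_3: C_3 → C_2 sends each 3-simplex σ to the alternating sum Σ_i (−1)^i (σ with its i-th vertex removed). For instance
  ∂[0,2,5,6] = [2,5,6] − [0,5,6] + [0,2,6] − [0,2,5].
As a 8×1 matrix over Z this has rank 1, with invariant factors (1).

Reading off H_k = ker ∂_k / im ∂_{k+1}:

  H_0: rank C_0 − rank ∂_1 = 9 − 7 = 2, and the invariant factors of ∂_1 are all 1, so H_0 ≅ Z^2.
  H_1: rank ker ∂_1 − rank ∂_2 = (15 − 7) − 7 = 1, and the invariant factors of ∂_2 are all 1, so H_1 ≅ Z.
  H_2: rank ker ∂_2 − rank ∂_3 = (8 − 7) − 1 = 0, and the invariant factors of ∂_3 are all 1, so H_2 ≅ 0.
  H_3: rank ker ∂_3 − rank ∂_4 = (1 − 1) − 0 = 0, and there is no ∂_4, so H_3 ≅ 0.

H_0 ≅ Z^2,  H_1 ≅ Z,  H_2 = 0,  H_3 = 0.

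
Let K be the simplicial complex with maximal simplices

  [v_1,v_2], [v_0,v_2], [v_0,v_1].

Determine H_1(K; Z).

H_1 = Z.

Take the total order v_0 < v_1 < v_2 on the vertex set. Then K (dimension 1) consists of the simplices:

  0-simplices (3): [v_0], [v_1], [v_2]
  1-simplices (3): [v_0,v_1], [v_0,v_2], [v_1,v_2]

so the chain groups are C_0 ≅ Z^3, C_1 ≅ Z^3.

Boundary ∂_1: C_1 → C_0 maps an edge to its endpoints' difference, ∂[p,q] = q − p. For instance
  ∂[v_0,v_2] = [v_2] − [v_0].
The 3×3 boundary matrix has rank 2 and Smith normal form diag(1,1).

Reading off H_k = ker ∂_k / im ∂_{k+1}:

  H_1: rank ker ∂_1 − rank ∂_2 = (3 − 2) − 0 = 1, and there is no ∂_2, so H_1 ≅ Z.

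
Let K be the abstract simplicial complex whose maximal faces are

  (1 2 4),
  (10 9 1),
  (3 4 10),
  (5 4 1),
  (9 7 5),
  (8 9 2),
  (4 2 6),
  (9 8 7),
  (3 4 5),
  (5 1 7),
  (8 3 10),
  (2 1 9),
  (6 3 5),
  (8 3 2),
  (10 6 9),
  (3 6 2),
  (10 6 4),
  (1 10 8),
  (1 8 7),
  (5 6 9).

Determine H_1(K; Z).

We work with the vertex ordering 1 < 2 < 3 < 4 < 5 < 6 < 7 < 8 < 9 < 10. The simplices of K, each written with vertices in increasing order, are:

  0-simplices (10): [1], [2], [3], [4], [5], [6], [7], [8], [9], [10]
  1-simplices (30): (30 of them)
  2-simplices (20): (20 of them)

Hence C_0 ≅ Z^10, C_1 ≅ Z^30, C_2 ≅ Z^20.

The boundary map ∂_1: C_1 → C_0 maps an edge to its endpoints' difference, ∂[p,q] = q − p.
As a 10×30 matrix over Z this has rank 9, with invariant factors (1,1,1,1,1,1,1,1,1).

∂_2: C_2 → C_1 maps a triangle to the signed sum of its edges. For instance
  ∂[1,5,7] = [5,7] − [1,7] + [1,5],
  ∂[7,8,9] = [8,9] − [7,9] + [7,8].
This gives a 30×20 integer matrix of rank 20; reducing to Smith normal form yields diagonal entries (1,1,1,1,1,1,1,1,1,1,1,1,1,1,1,1,1,1,1,2).

Reading off H_k = ker ∂_k / im ∂_{k+1}:

  H_1: rank ker ∂_1 − rank ∂_2 = (30 − 9) − 20 = 1, and ∂_2 has invariant factor 2 > 1, so H_1 = Z ⊕ Z/2.

H_1 ≅ Z ⊕ Z/2.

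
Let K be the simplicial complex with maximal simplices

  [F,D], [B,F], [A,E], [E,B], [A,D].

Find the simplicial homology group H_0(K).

Take the total order A < B < D < E < F on the vertex set. Then K (dimension 1) consists of the simplices:

  0-simplices (5): A, B, D, E, F
  1-simplices (5): AD, AE, BE, BF, DF

so the chain groups are C_0 ≅ Z^5, C_1 ≅ Z^5.

Boundary ∂_1: C_1 → C_0 sends each edge [p,q] (with p < q) to q − p. For instance
  ∂AD = D − A.
The resulting 5×5 matrix has rank 4, and its Smith normal form has invariant factors (1,1,1,1).

From H_k ≅ ker(∂_k) / im(∂_{k+1}) we obtain:

  H_0: rank C_0 − rank ∂_1 = 5 − 4 = 1, and the invariant factors of ∂_1 are all 1, so H_0 = Z.

H_0 = Z.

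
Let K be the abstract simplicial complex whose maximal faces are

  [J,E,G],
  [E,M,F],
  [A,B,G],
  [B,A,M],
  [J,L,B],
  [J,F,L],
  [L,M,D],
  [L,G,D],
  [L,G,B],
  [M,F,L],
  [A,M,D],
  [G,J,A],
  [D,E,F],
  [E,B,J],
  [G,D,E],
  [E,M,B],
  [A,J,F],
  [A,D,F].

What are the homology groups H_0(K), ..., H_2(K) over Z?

H_0 ≅ Z,  H_1 ≅ Z ⊕ Z/2,  H_2 = 0.

K has 9 vertices, 27 edges, 18 triangles.
rank ∂_0 = 0, rank ∂_1 = 8 ⇒ b_0 = 9 − 0 − 8 = 1; all invariant factors of ∂_1 are 1 so no torsion. So H_0 ≅ Z.
rank ∂_1 = 8, rank ∂_2 = 18 ⇒ b_1 = 27 − 8 − 18 = 1; ∂_2 has invariant factor(s) [2] giving torsion. So H_1 ≅ Z ⊕ Z/2.
rank ∂_2 = 18, rank ∂_3 = 0 ⇒ b_2 = 18 − 18 − 0 = 0. So H_2 ≅ 0.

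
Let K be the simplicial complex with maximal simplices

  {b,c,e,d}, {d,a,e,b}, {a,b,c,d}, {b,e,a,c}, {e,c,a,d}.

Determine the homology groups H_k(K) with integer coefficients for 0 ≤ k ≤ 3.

H_0 ≅ Z,  H_1 = 0,  H_2 = 0,  H_3 ≅ Z.

Fix the vertex order a < b < c < d < e and write every simplex with vertices in increasing order. Then dim K = 3 and the simplices of K are:

  0-simplices (5): a, b, c, d, e
  1-simplices (10): ab, ac, ad, ae, bc, bd, be, cd, ce, de
  2-simplices (10): abc, abd, abe, acd, ace, ade, bcd, bce, bde, cde
  3-simplices (5): abcd, abce, abde, acde, bcde

so the chain groups are C_0 ≅ Z^5, C_1 ≅ Z^10, C_2 ≅ Z^10, C_3 ≅ Z^5.

Boundary ∂_1: C_1 → C_0 is given by ∂[p,q] = [q] − [p]. For instance
  ∂bd = d − b.
The resulting 5×10 matrix has rank 4, and its Smith normal form has invariant factors (1,1,1,1).

∂_2: C_2 → C_1 maps a triangle to the signed sum of its edges. For instance
  ∂abe = be − ae + ab,
  ∂bce = ce − be + bc.
This gives a 10×10 integer matrix of rank 6; reducing to Smith normal form yields diagonal entries (1,1,1,1,1,1).

∂_3: C_3 → C_2 sends each 3-simplex σ to the alternating sum Σ_i (−1)^i (σ with its i-th vertex removed). For instance
  ∂bcde = cde − bde + bce − bcd,
  ∂abce = bce − ace + abe − abc.
This gives a 10×5 integer matrix of rank 4; reducing to Smith normal form yields diagonal entries (1,1,1,1).

Now H_k = ker ∂_k / im ∂_{k+1}, so:

  H_0: rank C_0 − rank ∂_1 = 5 − 4 = 1, and the invariant factors of ∂_1 are all 1, so H_0 = Z.
  H_1: rank ker ∂_1 − rank ∂_2 = (10 − 4) − 6 = 0, and the invariant factors of ∂_2 are all 1, so H_1 = 0.
  H_2: rank ker ∂_2 − rank ∂_3 = (10 − 6) − 4 = 0, and the invariant factors of ∂_3 are all 1, so H_2 = 0.
  H_3: rank ker ∂_3 − rank ∂_4 = (5 − 4) − 0 = 1, and there is no ∂_4, so H_3 = Z.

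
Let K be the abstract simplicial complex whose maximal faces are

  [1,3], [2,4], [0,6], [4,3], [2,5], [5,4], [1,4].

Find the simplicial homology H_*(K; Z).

H_0 ≅ Z^2,  H_1 ≅ Z^2.

K has 7 vertices, 7 edges.
rank ∂_0 = 0, rank ∂_1 = 5 ⇒ b_0 = 7 − 0 − 5 = 2; all invariant factors of ∂_1 are 1 so no torsion. So H_0 ≅ Z^2.
rank ∂_1 = 5, rank ∂_2 = 0 ⇒ b_1 = 7 − 5 − 0 = 2. So H_1 ≅ Z^2.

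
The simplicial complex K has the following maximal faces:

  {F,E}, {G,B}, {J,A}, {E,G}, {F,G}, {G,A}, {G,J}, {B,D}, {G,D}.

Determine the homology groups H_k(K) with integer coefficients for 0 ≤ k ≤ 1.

Order the vertices as A < B < D < E < F < G < J. Listing each simplex with vertices in this order, K has dimension 1 with simplices:

  0-simplices (7): A, B, D, E, F, G, J
  1-simplices (9): AG, AJ, BD, BG, DG, EF, EG, FG, GJ

Hence C_0 ≅ Z^7, C_1 ≅ Z^9.

∂_1: C_1 → C_0 maps an edge to its endpoints' difference, ∂[p,q] = q − p.
The resulting 7×9 matrix has rank 6, and its Smith normal form has invariant factors (1,1,1,1,1,1).

From H_k ≅ ker(∂_k) / im(∂_{k+1}) we obtain:

  H_0: rank C_0 − rank ∂_1 = 7 − 6 = 1, and the invariant factors of ∂_1 are all 1, so H_0 ≅ Z.
  H_1: rank ker ∂_1 − rank ∂_2 = (9 − 6) − 0 = 3, and there is no ∂_2, so H_1 ≅ Z^3.

H_0 = Z,  H_1 = Z^3.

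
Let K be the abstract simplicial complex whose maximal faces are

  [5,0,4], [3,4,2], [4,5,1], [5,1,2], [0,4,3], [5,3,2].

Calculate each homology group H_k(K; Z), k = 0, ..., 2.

H_0 ≅ Z,  H_1 ≅ Z,  H_2 = 0.

Fix the vertex order 0 < 1 < 2 < 3 < 4 < 5 and write every simplex with vertices in increasing order. Then dim K = 2 and the simplices of K are:

  0-simplices (6): [0], [1], [2], [3], [4], [5]
  1-simplices (12): [0,3], [0,4], [0,5], [1,2], [1,4], [1,5], [2,3], [2,4], [2,5], [3,4], [3,5], [4,5]
  2-simplices (6): [0,3,4], [0,4,5], [1,2,5], [1,4,5], [2,3,4], [2,3,5]

giving chain groups C_0 ≅ Z^6, C_1 ≅ Z^12, C_2 ≅ Z^6.

The boundary map ∂_1: C_1 → C_0 is given by ∂[p,q] = [q] − [p]. For instance
  ∂[0,3] = [3] − [0].
As a 6×12 matrix over Z this has rank 5, with invariant factors (1,1,1,1,1).

Boundary ∂_2: C_2 → C_1 maps a triangle to the signed sum of its edges. For instance
  ∂[2,3,5] = [3,5] − [2,5] + [2,3],
  ∂[2,3,4] = [3,4] − [2,4] + [2,3].
As a 12×6 matrix over Z this has rank 6, with invariant factors (1,1,1,1,1,1).

Now H_k = ker ∂_k / im ∂_{k+1}, so:

  H_0: rank C_0 − rank ∂_1 = 6 − 5 = 1, and the invariant factors of ∂_1 are all 1, so H_0 = Z.
  H_1: rank ker ∂_1 − rank ∂_2 = (12 − 5) − 6 = 1, and the invariant factors of ∂_2 are all 1, so H_1 = Z.
  H_2: rank ker ∂_2 − rank ∂_3 = (6 − 6) − 0 = 0, and there is no ∂_3, so H_2 = 0.

As a check, the Euler characteristic is 6 − 12 + 6 = 0, which agrees with 1 − 1 + 0 = 0.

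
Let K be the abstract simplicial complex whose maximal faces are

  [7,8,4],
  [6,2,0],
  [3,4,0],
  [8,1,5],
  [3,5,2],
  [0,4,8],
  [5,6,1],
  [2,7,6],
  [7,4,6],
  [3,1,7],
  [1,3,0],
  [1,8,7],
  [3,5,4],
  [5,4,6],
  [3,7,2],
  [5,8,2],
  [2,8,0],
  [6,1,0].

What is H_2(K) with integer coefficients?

H_2 ≅ Z.

K has 9 vertices, 27 edges, 18 triangles.
rank ∂_2 = 17, rank ∂_3 = 0 ⇒ b_2 = 18 − 17 − 0 = 1. So H_2 = Z.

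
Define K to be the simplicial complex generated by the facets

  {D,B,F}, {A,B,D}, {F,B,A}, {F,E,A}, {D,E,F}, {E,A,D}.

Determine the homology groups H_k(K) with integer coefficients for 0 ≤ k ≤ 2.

Order the vertices as A < B < D < E < F. Listing each simplex with vertices in this order, K has dimension 2 with simplices:

  0-simplices (5): A, B, D, E, F
  1-simplices (9): AB, AD, AE, AF, BD, BF, DE, DF, EF
  2-simplices (6): ABD, ABF, ADE, AEF, BDF, DEF

giving chain groups C_0 ≅ Z^5, C_1 ≅ Z^9, C_2 ≅ Z^6.

∂_1: C_1 → C_0 sends each edge [p,q] (with p < q) to q − p. For instance
  ∂AF = F − A.
This gives a 5×9 integer matrix of rank 4; reducing to Smith normal form yields diagonal entries (1,1,1,1).

∂_2: C_2 → C_1 maps a triangle to the signed sum of its edges. For instance
  ∂AEF = EF − AF + AE,
  ∂ABF = BF − AF + AB.
This gives a 9×6 integer matrix of rank 5; reducing to Smith normal form yields diagonal entries (1,1,1,1,1).

Reading off H_k = ker ∂_k / im ∂_{k+1}:

  H_0: rank C_0 − rank ∂_1 = 5 − 4 = 1, and the invariant factors of ∂_1 are all 1, so H_0 ≅ Z.
  H_1: rank ker ∂_1 − rank ∂_2 = (9 − 4) − 5 = 0, and the invariant factors of ∂_2 are all 1, so H_1 ≅ 0.
  H_2: rank ker ∂_2 − rank ∂_3 = (6 − 5) − 0 = 1, and there is no ∂_3, so H_2 ≅ Z.

H_0 = Z,  H_1 = 0,  H_2 = Z.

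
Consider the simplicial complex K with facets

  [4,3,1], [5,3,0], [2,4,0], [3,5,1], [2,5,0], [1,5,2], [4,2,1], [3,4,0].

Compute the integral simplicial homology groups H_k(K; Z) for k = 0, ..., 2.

H_0 ≅ Z,  H_1 = 0,  H_2 ≅ Z.

Order the vertices as 0 < 1 < 2 < 3 < 4 < 5. Listing each simplex with vertices in this order, K has dimension 2 with simplices:

  0-simplices (6): [0], [1], [2], [3], [4], [5]
  1-simplices (12): [0,2], [0,3], [0,4], [0,5], [1,2], [1,3], [1,4], [1,5], [2,4], [2,5], [3,4], [3,5]
  2-simplices (8): [0,2,4], [0,2,5], [0,3,4], [0,3,5], [1,2,4], [1,2,5], [1,3,4], [1,3,5]

giving chain groups C_0 ≅ Z^6, C_1 ≅ Z^12, C_2 ≅ Z^8.

Boundary ∂_1: C_1 → C_0 is given by ∂[p,q] = [q] − [p]. For instance
  ∂[1,2] = [2] − [1].
The resulting 6×12 matrix has rank 5, and its Smith normal form has invariant factors (1,1,1,1,1).

∂_2: C_2 → C_1 acts by ∂[p,q,r] = [q,r] − [p,r] + [p,q]. For instance
  ∂[1,2,4] = [2,4] − [1,4] + [1,2],
  ∂[1,3,4] = [3,4] − [1,4] + [1,3].
As a 12×8 matrix over Z this has rank 7, with invariant factors (1,1,1,1,1,1,1).

Computing H_k = (kernel of ∂_k) / (image of ∂_{k+1}):

  H_0: rank C_0 − rank ∂_1 = 6 − 5 = 1, and the invariant factors of ∂_1 are all 1, so H_0 = Z.
  H_1: rank ker ∂_1 − rank ∂_2 = (12 − 5) − 7 = 0, and the invariant factors of ∂_2 are all 1, so H_1 = 0.
  H_2: rank ker ∂_2 − rank ∂_3 = (8 − 7) − 0 = 1, and there is no ∂_3, so H_2 = Z.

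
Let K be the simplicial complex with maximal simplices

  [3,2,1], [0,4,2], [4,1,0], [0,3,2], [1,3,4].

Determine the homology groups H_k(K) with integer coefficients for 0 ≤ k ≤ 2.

Order the vertices as 0 < 1 < 2 < 3 < 4. Listing each simplex with vertices in this order, K has dimension 2 with simplices:

  0-simplices (5): [0], [1], [2], [3], [4]
  1-simplices (10): [0,1], [0,2], [0,3], [0,4], [1,2], [1,3], [1,4], [2,3], [2,4], [3,4]
  2-simplices (5): [0,1,4], [0,2,3], [0,2,4], [1,2,3], [1,3,4]

giving chain groups C_0 ≅ Z^5, C_1 ≅ Z^10, C_2 ≅ Z^5.

∂_1: C_1 → C_0 is given by ∂[p,q] = [q] − [p].
This gives a 5×10 integer matrix of rank 4; reducing to Smith normal form yields diagonal entries (1,1,1,1).

∂_2: C_2 → C_1 sends each 2-simplex [p,q,r] to [q,r] − [p,r] + [p,q]. For instance
  ∂[0,1,4] = [1,4] − [0,4] + [0,1],
  ∂[1,3,4] = [3,4] − [1,4] + [1,3].
This gives a 10×5 integer matrix of rank 5; reducing to Smith normal form yields diagonal entries (1,1,1,1,1).

Now H_k = ker ∂_k / im ∂_{k+1}, so:

  H_0: rank C_0 − rank ∂_1 = 5 − 4 = 1, and the invariant factors of ∂_1 are all 1, so H_0 = Z.
  H_1: rank ker ∂_1 − rank ∂_2 = (10 − 4) − 5 = 1, and the invariant factors of ∂_2 are all 1, so H_1 = Z.
  H_2: rank ker ∂_2 − rank ∂_3 = (5 − 5) − 0 = 0, and there is no ∂_3, so H_2 = 0.

H_0 = Z,  H_1 = Z,  H_2 = 0.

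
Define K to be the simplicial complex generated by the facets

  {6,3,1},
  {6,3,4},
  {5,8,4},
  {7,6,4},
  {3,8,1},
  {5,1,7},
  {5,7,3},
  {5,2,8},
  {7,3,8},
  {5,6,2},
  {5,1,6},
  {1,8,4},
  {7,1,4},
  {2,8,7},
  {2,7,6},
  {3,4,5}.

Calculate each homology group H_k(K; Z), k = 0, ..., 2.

H_0 = Z,  H_1 = Z^2,  H_2 = Z.

Order the vertices as 1 < 2 < 3 < 4 < 5 < 6 < 7 < 8. Listing each simplex with vertices in this order, K has dimension 2 with simplices:

  0-simplices (8): [1], [2], [3], [4], [5], [6], [7], [8]
  1-simplices (24): (24 of them)
  2-simplices (16): [1,3,6], [1,3,8], [1,4,7], [1,4,8], [1,5,6], [1,5,7], [2,5,6], [2,5,8], [2,6,7], [2,7,8], [3,4,5], [3,4,6], [3,5,7], [3,7,8], [4,5,8], [4,6,7]

Hence C_0 ≅ Z^8, C_1 ≅ Z^24, C_2 ≅ Z^16.

The boundary map ∂_1: C_1 → C_0 maps an edge to its endpoints' difference, ∂[p,q] = q − p.
As a 8×24 matrix over Z this has rank 7, with invariant factors (1,1,1,1,1,1,1).

∂_2: C_2 → C_1 acts by ∂[p,q,r] = [q,r] − [p,r] + [p,q]. For instance
  ∂[2,5,8] = [5,8] − [2,8] + [2,5],
  ∂[3,4,6] = [4,6] − [3,6] + [3,4].
The resulting 24×16 matrix has rank 15, and its Smith normal form has invariant factors (1,1,1,1,1,1,1,1,1,1,1,1,1,1,1).

Reading off H_k = ker ∂_k / im ∂_{k+1}:

  H_0: rank C_0 − rank ∂_1 = 8 − 7 = 1, and the invariant factors of ∂_1 are all 1, so H_0 = Z.
  H_1: rank ker ∂_1 − rank ∂_2 = (24 − 7) − 15 = 2, and the invariant factors of ∂_2 are all 1, so H_1 = Z^2.
  H_2: rank ker ∂_2 − rank ∂_3 = (16 − 15) − 0 = 1, and there is no ∂_3, so H_2 = Z.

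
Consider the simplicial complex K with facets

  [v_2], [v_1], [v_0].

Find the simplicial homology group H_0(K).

K has 3 vertices.
rank ∂_0 = 0, rank ∂_1 = 0 ⇒ b_0 = 3 − 0 − 0 = 3. So H_0 = Z^3.

H_0 = Z^3.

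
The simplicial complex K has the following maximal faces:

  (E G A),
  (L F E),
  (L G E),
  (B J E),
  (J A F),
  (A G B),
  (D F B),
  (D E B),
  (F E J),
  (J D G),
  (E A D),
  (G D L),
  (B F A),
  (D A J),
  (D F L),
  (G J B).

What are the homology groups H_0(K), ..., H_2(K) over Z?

Take the total order A < B < D < E < F < G < J < L on the vertex set. Then K (dimension 2) consists of the simplices:

  0-simplices (8): A, B, D, E, F, G, J, L
  1-simplices (24): AB, AD, AE, AF, AG, AJ, BD, BE, BF, BG, BJ, DE, DF, DG, DJ, DL, EF, EG, EJ, EL, FJ, FL, GJ, GL
  2-simplices (16): ABF, ABG, ADE, ADJ, AEG, AFJ, BDE, BDF, BEJ, BGJ, DFL, DGJ, DGL, EFJ, EFL, EGL

giving chain groups C_0 ≅ Z^8, C_1 ≅ Z^24, C_2 ≅ Z^16.

Boundary ∂_1: C_1 → C_0 sends each edge [p,q] (with p < q) to q − p. For instance
  ∂DG = G − D.
This gives a 8×24 integer matrix of rank 7; reducing to Smith normal form yields diagonal entries (1,1,1,1,1,1,1).

Boundary ∂_2: C_2 → C_1 acts by ∂[p,q,r] = [q,r] − [p,r] + [p,q]. For instance
  ∂AFJ = FJ − AJ + AF,
  ∂EFL = FL − EL + EF.
This gives a 24×16 integer matrix of rank 15; reducing to Smith normal form yields diagonal entries (1,1,1,1,1,1,1,1,1,1,1,1,1,1,1).

Computing H_k = (kernel of ∂_k) / (image of ∂_{k+1}):

  H_0: rank C_0 − rank ∂_1 = 8 − 7 = 1, and the invariant factors of ∂_1 are all 1, so H_0 ≅ Z.
  H_1: rank ker ∂_1 − rank ∂_2 = (24 − 7) − 15 = 2, and the invariant factors of ∂_2 are all 1, so H_1 ≅ Z^2.
  H_2: rank ker ∂_2 − rank ∂_3 = (16 − 15) − 0 = 1, and there is no ∂_3, so H_2 ≅ Z.

As a check, the Euler characteristic is 8 − 24 + 16 = 0, which agrees with 1 − 2 + 1 = 0.

H_0 = Z,  H_1 = Z^2,  H_2 = Z.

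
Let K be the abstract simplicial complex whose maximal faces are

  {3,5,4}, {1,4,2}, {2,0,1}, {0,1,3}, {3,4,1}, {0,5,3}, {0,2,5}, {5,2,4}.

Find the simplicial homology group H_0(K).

H_0 ≅ Z.

Order the vertices as 0 < 1 < 2 < 3 < 4 < 5. Listing each simplex with vertices in this order, K has dimension 2 with simplices:

  0-simplices (6): [0], [1], [2], [3], [4], [5]
  1-simplices (12): [0,1], [0,2], [0,3], [0,5], [1,2], [1,3], [1,4], [2,4], [2,5], [3,4], [3,5], [4,5]
  2-simplices (8): [0,1,2], [0,1,3], [0,2,5], [0,3,5], [1,2,4], [1,3,4], [2,4,5], [3,4,5]

so the chain groups are C_0 ≅ Z^6, C_1 ≅ Z^12, C_2 ≅ Z^8.

Boundary ∂_1: C_1 → C_0 maps an edge to its endpoints' difference, ∂[p,q] = q − p. For instance
  ∂[1,3] = [3] − [1].
The 6×12 boundary matrix has rank 5 and Smith normal form diag(1,1,1,1,1).

Boundary ∂_2: C_2 → C_1 acts by ∂[p,q,r] = [q,r] − [p,r] + [p,q]. For instance
  ∂[1,3,4] = [3,4] − [1,4] + [1,3],
  ∂[2,4,5] = [4,5] − [2,5] + [2,4].
The resulting 12×8 matrix has rank 7, and its Smith normal form has invariant factors (1,1,1,1,1,1,1).

Now H_k = ker ∂_k / im ∂_{k+1}, so:

  H_0: rank C_0 − rank ∂_1 = 6 − 5 = 1, and the invariant factors of ∂_1 are all 1, so H_0 = Z.

(K is a triangulation of the 2-sphere S^2.)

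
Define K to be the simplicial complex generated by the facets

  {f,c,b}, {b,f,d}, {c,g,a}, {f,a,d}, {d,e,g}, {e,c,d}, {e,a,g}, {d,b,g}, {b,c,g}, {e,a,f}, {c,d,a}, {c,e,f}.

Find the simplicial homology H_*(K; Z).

K has 7 vertices, 18 edges, 12 triangles.
rank ∂_0 = 0, rank ∂_1 = 6 ⇒ b_0 = 7 − 0 − 6 = 1; all invariant factors of ∂_1 are 1 so no torsion. So H_0 ≅ Z.
rank ∂_1 = 6, rank ∂_2 = 12 ⇒ b_1 = 18 − 6 − 12 = 0; ∂_2 has invariant factor(s) [2] giving torsion. So H_1 ≅ Z/2.
rank ∂_2 = 12, rank ∂_3 = 0 ⇒ b_2 = 12 − 12 − 0 = 0. So H_2 ≅ 0.

H_0 ≅ Z,  H_1 ≅ Z/2,  H_2 = 0.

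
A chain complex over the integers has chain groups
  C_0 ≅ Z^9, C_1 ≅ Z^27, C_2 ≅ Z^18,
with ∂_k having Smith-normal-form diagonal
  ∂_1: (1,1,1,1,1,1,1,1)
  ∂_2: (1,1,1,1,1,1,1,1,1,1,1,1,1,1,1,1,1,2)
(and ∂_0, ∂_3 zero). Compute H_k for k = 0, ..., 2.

H_0: b_0 = 9 − 0 − 8 = 1; torsion from ∂_1 factors > 1: none. So H_0 ≅ Z.
H_1: b_1 = 27 − 8 − 18 = 1; torsion from ∂_2 factors > 1: [2]. So H_1 ≅ Z ⊕ Z/2Z.
H_2: b_2 = 18 − 18 − 0 = 0; torsion from ∂_3 factors > 1: none. So H_2 ≅ 0.

H_0 ≅ Z,  H_1 ≅ Z ⊕ Z/2Z,  H_2 = 0.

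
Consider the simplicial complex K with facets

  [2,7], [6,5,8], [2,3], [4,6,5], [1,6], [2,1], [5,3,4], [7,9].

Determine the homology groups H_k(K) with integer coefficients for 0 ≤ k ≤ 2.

H_0 ≅ Z,  H_1 ≅ Z,  H_2 = 0.

We work with the vertex ordering 1 < 2 < 3 < 4 < 5 < 6 < 7 < 8 < 9. The simplices of K, each written with vertices in increasing order, are:

  0-simplices (9): [1], [2], [3], [4], [5], [6], [7], [8], [9]
  1-simplices (12): [1,2], [1,6], [2,3], [2,7], [3,4], [3,5], [4,5], [4,6], [5,6], [5,8], [6,8], [7,9]
  2-simplices (3): [3,4,5], [4,5,6], [5,6,8]

giving chain groups C_0 ≅ Z^9, C_1 ≅ Z^12, C_2 ≅ Z^3.

Boundary ∂_1: C_1 → C_0 is given by ∂[p,q] = [q] − [p]. For instance
  ∂[5,6] = [6] − [5].
The resulting 9×12 matrix has rank 8, and its Smith normal form has invariant factors (1,1,1,1,1,1,1,1).

The boundary map ∂_2: C_2 → C_1 sends each 2-simplex [p,q,r] to [q,r] − [p,r] + [p,q]. For instance
  ∂[5,6,8] = [6,8] − [5,8] + [5,6],
  ∂[4,5,6] = [5,6] − [4,6] + [4,5].
This gives a 12×3 integer matrix of rank 3; reducing to Smith normal form yields diagonal entries (1,1,1).

From H_k ≅ ker(∂_k) / im(∂_{k+1}) we obtain:

  H_0: rank C_0 − rank ∂_1 = 9 − 8 = 1, and the invariant factors of ∂_1 are all 1, so H_0 ≅ Z.
  H_1: rank ker ∂_1 − rank ∂_2 = (12 − 8) − 3 = 1, and the invariant factors of ∂_2 are all 1, so H_1 ≅ Z.
  H_2: rank ker ∂_2 − rank ∂_3 = (3 − 3) − 0 = 0, and there is no ∂_3, so H_2 ≅ 0.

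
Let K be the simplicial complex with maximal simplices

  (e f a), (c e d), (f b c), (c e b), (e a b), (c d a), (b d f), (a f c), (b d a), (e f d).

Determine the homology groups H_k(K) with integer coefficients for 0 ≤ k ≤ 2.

Take the total order a < b < c < d < e < f on the vertex set. Then K (dimension 2) consists of the simplices:

  0-simplices (6): a, b, c, d, e, f
  1-simplices (15): ab, ac, ad, ae, af, bc, bd, be, bf, cd, ce, cf, de, df, ef
  2-simplices (10): abd, abe, acd, acf, aef, bce, bcf, bdf, cde, def

so the chain groups are C_0 ≅ Z^6, C_1 ≅ Z^15, C_2 ≅ Z^10.

Boundary ∂_1: C_1 → C_0 maps an edge to its endpoints' difference, ∂[p,q] = q − p. For instance
  ∂cd = d − c.
As a 6×15 matrix over Z this has rank 5, with invariant factors (1,1,1,1,1).

∂_2: C_2 → C_1 maps a triangle to the signed sum of its edges. For instance
  ∂cde = de − ce + cd,
  ∂abd = bd − ad + ab.
The 15×10 boundary matrix has rank 10 and Smith normal form diag(1,1,1,1,1,1,1,1,1,2).

Reading off H_k = ker ∂_k / im ∂_{k+1}:

  H_0: rank C_0 − rank ∂_1 = 6 − 5 = 1, and the invariant factors of ∂_1 are all 1, so H_0 ≅ Z.
  H_1: rank ker ∂_1 − rank ∂_2 = (15 − 5) − 10 = 0, and ∂_2 has invariant factor 2 > 1, so H_1 ≅ Z/2.
  H_2: rank ker ∂_2 − rank ∂_3 = (10 − 10) − 0 = 0, and there is no ∂_3, so H_2 ≅ 0.

H_0 ≅ Z,  H_1 ≅ Z/2,  H_2 = 0.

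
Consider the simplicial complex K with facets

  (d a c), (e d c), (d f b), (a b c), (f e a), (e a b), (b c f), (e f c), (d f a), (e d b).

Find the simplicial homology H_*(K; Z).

H_0 = Z,  H_1 = Z_2,  H_2 = 0.

Take the total order a < b < c < d < e < f on the vertex set. Then K (dimension 2) consists of the simplices:

  0-simplices (6): a, b, c, d, e, f
  1-simplices (15): ab, ac, ad, ae, af, bc, bd, be, bf, cd, ce, cf, de, df, ef
  2-simplices (10): abc, abe, acd, adf, aef, bcf, bde, bdf, cde, cef

giving chain groups C_0 ≅ Z^6, C_1 ≅ Z^15, C_2 ≅ Z^10.

∂_1: C_1 → C_0 is given by ∂[p,q] = [q] − [p]. For instance
  ∂ef = f − e.
The 6×15 boundary matrix has rank 5 and Smith normal form diag(1,1,1,1,1).

The boundary map ∂_2: C_2 → C_1 acts by ∂[p,q,r] = [q,r] − [p,r] + [p,q]. For instance
  ∂bcf = cf − bf + bc,
  ∂cef = ef − cf + ce.
The 15×10 boundary matrix has rank 10 and Smith normal form diag(1,1,1,1,1,1,1,1,1,2).

Computing H_k = (kernel of ∂_k) / (image of ∂_{k+1}):

  H_0: rank C_0 − rank ∂_1 = 6 − 5 = 1, and the invariant factors of ∂_1 are all 1, so H_0 ≅ Z.
  H_1: rank ker ∂_1 − rank ∂_2 = (15 − 5) − 10 = 0, and ∂_2 has invariant factor 2 > 1, so H_1 ≅ Z_2.
  H_2: rank ker ∂_2 − rank ∂_3 = (10 − 10) − 0 = 0, and there is no ∂_3, so H_2 ≅ 0.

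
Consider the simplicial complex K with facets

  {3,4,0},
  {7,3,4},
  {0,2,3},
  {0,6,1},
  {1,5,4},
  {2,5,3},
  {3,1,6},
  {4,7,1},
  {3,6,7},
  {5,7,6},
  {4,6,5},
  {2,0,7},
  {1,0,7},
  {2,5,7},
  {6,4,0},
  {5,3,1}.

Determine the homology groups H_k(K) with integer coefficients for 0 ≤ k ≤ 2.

Fix the vertex order 0 < 1 < 2 < 3 < 4 < 5 < 6 < 7 and write every simplex with vertices in increasing order. Then dim K = 2 and the simplices of K are:

  0-simplices (8): [0], [1], [2], [3], [4], [5], [6], [7]
  1-simplices (24): (24 of them)
  2-simplices (16): [0,1,6], [0,1,7], [0,2,3], [0,2,7], [0,3,4], [0,4,6], [1,3,5], [1,3,6], [1,4,5], [1,4,7], [2,3,5], [2,5,7], [3,4,7], [3,6,7], [4,5,6], [5,6,7]

Hence C_0 ≅ Z^8, C_1 ≅ Z^24, C_2 ≅ Z^16.

The boundary map ∂_1: C_1 → C_0 is given by ∂[p,q] = [q] − [p].
The 8×24 boundary matrix has rank 7 and Smith normal form diag(1,1,1,1,1,1,1).

The boundary map ∂_2: C_2 → C_1 maps a triangle to the signed sum of its edges. For instance
  ∂[5,6,7] = [6,7] − [5,7] + [5,6],
  ∂[0,3,4] = [3,4] − [0,4] + [0,3].
The resulting 24×16 matrix has rank 15, and its Smith normal form has invariant factors (1,1,1,1,1,1,1,1,1,1,1,1,1,1,1).

Reading off H_k = ker ∂_k / im ∂_{k+1}:

  H_0: rank C_0 − rank ∂_1 = 8 − 7 = 1, and the invariant factors of ∂_1 are all 1, so H_0 ≅ Z.
  H_1: rank ker ∂_1 − rank ∂_2 = (24 − 7) − 15 = 2, and the invariant factors of ∂_2 are all 1, so H_1 ≅ Z^2.
  H_2: rank ker ∂_2 − rank ∂_3 = (16 − 15) − 0 = 1, and there is no ∂_3, so H_2 ≅ Z.

(K is a triangulation of the torus T^2.)

H_0 = Z,  H_1 = Z^2,  H_2 = Z.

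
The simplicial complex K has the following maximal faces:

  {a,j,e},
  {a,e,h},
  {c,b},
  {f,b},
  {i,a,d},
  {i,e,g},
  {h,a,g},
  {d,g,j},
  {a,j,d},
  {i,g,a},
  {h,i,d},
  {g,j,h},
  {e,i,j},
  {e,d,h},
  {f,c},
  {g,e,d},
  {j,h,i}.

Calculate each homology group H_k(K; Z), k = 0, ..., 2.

Fix the vertex order a < b < c < d < e < f < g < h < i < j and write every simplex with vertices in increasing order. Then dim K = 2 and the simplices of K are:

  0-simplices (10): a, b, c, d, e, f, g, h, i, j
  1-simplices (24): ad, ae, ag, ah, ai, aj, bc, bf, cf, de, dg, dh, di, dj, eg, eh, ei, ej, gh, gi, gj, hi, hj, ij
  2-simplices (14): adi, adj, aeh, aej, agh, agi, deg, deh, dgj, dhi, egi, eij, ghj, hij

Hence C_0 ≅ Z^10, C_1 ≅ Z^24, C_2 ≅ Z^14.

∂_1: C_1 → C_0 maps an edge to its endpoints' difference, ∂[p,q] = q − p. For instance
  ∂di = i − d.
This gives a 10×24 integer matrix of rank 8; reducing to Smith normal form yields diagonal entries (1,1,1,1,1,1,1,1).

Boundary ∂_2: C_2 → C_1 acts by ∂[p,q,r] = [q,r] − [p,r] + [p,q]. For instance
  ∂dhi = hi − di + dh,
  ∂agh = gh − ah + ag.
This gives a 24×14 integer matrix of rank 13; reducing to Smith normal form yields diagonal entries (1,1,1,1,1,1,1,1,1,1,1,1,1).

From H_k ≅ ker(∂_k) / im(∂_{k+1}) we obtain:

  H_0: rank C_0 − rank ∂_1 = 10 − 8 = 2, and the invariant factors of ∂_1 are all 1, so H_0 = Z^2.
  H_1: rank ker ∂_1 − rank ∂_2 = (24 − 8) − 13 = 3, and the invariant factors of ∂_2 are all 1, so H_1 = Z^3.
  H_2: rank ker ∂_2 − rank ∂_3 = (14 − 13) − 0 = 1, and there is no ∂_3, so H_2 = Z.

H_0 = Z^2,  H_1 = Z^3,  H_2 = Z.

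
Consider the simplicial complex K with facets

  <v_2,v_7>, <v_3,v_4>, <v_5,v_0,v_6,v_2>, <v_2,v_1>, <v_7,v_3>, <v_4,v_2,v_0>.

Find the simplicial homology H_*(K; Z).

H_0 = Z,  H_1 = Z,  H_2 = 0,  H_3 = 0.

Fix the vertex order v_0 < v_1 < v_2 < v_3 < v_4 < v_5 < v_6 < v_7 and write every simplex with vertices in increasing order. Then dim K = 3 and the simplices of K are:

  0-simplices (8): [v_0], [v_1], [v_2], [v_3], [v_4], [v_5], [v_6], [v_7]
  1-simplices (12): [v_0,v_2], [v_0,v_4], [v_0,v_5], [v_0,v_6], [v_1,v_2], [v_2,v_4], [v_2,v_5], [v_2,v_6], [v_2,v_7], [v_3,v_4], [v_3,v_7], [v_5,v_6]
  2-simplices (5): [v_0,v_2,v_4], [v_0,v_2,v_5], [v_0,v_2,v_6], [v_0,v_5,v_6], [v_2,v_5,v_6]
  3-simplices (1): [v_0,v_2,v_5,v_6]

giving chain groups C_0 ≅ Z^8, C_1 ≅ Z^12, C_2 ≅ Z^5, C_3 ≅ Z^1.

The boundary map ∂_1: C_1 → C_0 is given by ∂[p,q] = [q] − [p]. For instance
  ∂[v_3,v_7] = [v_7] − [v_3].
The resulting 8×12 matrix has rank 7, and its Smith normal form has invariant factors (1,1,1,1,1,1,1).

The boundary map ∂_2: C_2 → C_1 maps a triangle to the signed sum of its edges. For instance
  ∂[v_0,v_2,v_4] = [v_2,v_4] − [v_0,v_4] + [v_0,v_2],
  ∂[v_2,v_5,v_6] = [v_5,v_6] − [v_2,v_6] + [v_2,v_5].
The 12×5 boundary matrix has rank 4 and Smith normal form diag(1,1,1,1).

∂_3: C_3 → C_2 sends each 3-simplex σ to the alternating sum Σ_i (−1)^i (σ with its i-th vertex removed). For instance
  ∂[v_0,v_2,v_5,v_6] = [v_2,v_5,v_6] − [v_0,v_5,v_6] + [v_0,v_2,v_6] − [v_0,v_2,v_5].
The resulting 5×1 matrix has rank 1, and its Smith normal form has invariant factors (1).

From H_k ≅ ker(∂_k) / im(∂_{k+1}) we obtain:

  H_0: rank C_0 − rank ∂_1 = 8 − 7 = 1, and the invariant factors of ∂_1 are all 1, so H_0 ≅ Z.
  H_1: rank ker ∂_1 − rank ∂_2 = (12 − 7) − 4 = 1, and the invariant factors of ∂_2 are all 1, so H_1 ≅ Z.
  H_2: rank ker ∂_2 − rank ∂_3 = (5 − 4) − 1 = 0, and the invariant factors of ∂_3 are all 1, so H_2 ≅ 0.
  H_3: rank ker ∂_3 − rank ∂_4 = (1 − 1) − 0 = 0, and there is no ∂_4, so H_3 ≅ 0.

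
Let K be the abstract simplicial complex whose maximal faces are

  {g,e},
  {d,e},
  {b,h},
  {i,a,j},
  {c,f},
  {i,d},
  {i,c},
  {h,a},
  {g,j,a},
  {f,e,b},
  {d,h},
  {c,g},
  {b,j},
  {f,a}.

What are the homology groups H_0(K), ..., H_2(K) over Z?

H_0 ≅ Z,  H_1 ≅ Z^7,  H_2 = 0.

Order the vertices as a < b < c < d < e < f < g < h < i < j. Listing each simplex with vertices in this order, K has dimension 2 with simplices:

  0-simplices (10): a, b, c, d, e, f, g, h, i, j
  1-simplices (19): af, ag, ah, ai, aj, be, bf, bh, bj, cf, cg, ci, de, dh, di, ef, eg, gj, ij
  2-simplices (3): agj, aij, bef

giving chain groups C_0 ≅ Z^10, C_1 ≅ Z^19, C_2 ≅ Z^3.

Boundary ∂_1: C_1 → C_0 is given by ∂[p,q] = [q] − [p]. For instance
  ∂ci = i − c.
This gives a 10×19 integer matrix of rank 9; reducing to Smith normal form yields diagonal entries (1,1,1,1,1,1,1,1,1).

∂_2: C_2 → C_1 maps a triangle to the signed sum of its edges. For instance
  ∂agj = gj − aj + ag,
  ∂bef = ef − bf + be.
This gives a 19×3 integer matrix of rank 3; reducing to Smith normal form yields diagonal entries (1,1,1).

Now H_k = ker ∂_k / im ∂_{k+1}, so:

  H_0: rank C_0 − rank ∂_1 = 10 − 9 = 1, and the invariant factors of ∂_1 are all 1, so H_0 = Z.
  H_1: rank ker ∂_1 − rank ∂_2 = (19 − 9) − 3 = 7, and the invariant factors of ∂_2 are all 1, so H_1 = Z^7.
  H_2: rank ker ∂_2 − rank ∂_3 = (3 − 3) − 0 = 0, and there is no ∂_3, so H_2 = 0.

As a check, the Euler characteristic is 10 − 19 + 3 = -6, which agrees with 1 − 7 + 0 = -6.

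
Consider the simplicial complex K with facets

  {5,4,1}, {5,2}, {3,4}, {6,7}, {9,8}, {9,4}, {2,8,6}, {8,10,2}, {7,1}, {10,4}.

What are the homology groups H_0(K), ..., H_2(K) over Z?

H_0 ≅ Z,  H_1 ≅ Z^3,  H_2 = 0.

K has 10 vertices, 15 edges, 3 triangles.
rank ∂_0 = 0, rank ∂_1 = 9 ⇒ b_0 = 10 − 0 − 9 = 1; all invariant factors of ∂_1 are 1 so no torsion. So H_0 ≅ Z.
rank ∂_1 = 9, rank ∂_2 = 3 ⇒ b_1 = 15 − 9 − 3 = 3; all invariant factors of ∂_2 are 1 so no torsion. So H_1 ≅ Z^3.
rank ∂_2 = 3, rank ∂_3 = 0 ⇒ b_2 = 3 − 3 − 0 = 0. So H_2 ≅ 0.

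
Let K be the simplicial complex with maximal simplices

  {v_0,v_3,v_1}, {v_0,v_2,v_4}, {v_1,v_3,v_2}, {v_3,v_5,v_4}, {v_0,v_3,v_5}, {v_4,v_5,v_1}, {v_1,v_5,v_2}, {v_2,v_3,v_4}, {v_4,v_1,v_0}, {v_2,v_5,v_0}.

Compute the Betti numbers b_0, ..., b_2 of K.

Fix the vertex order v_0 < v_1 < v_2 < v_3 < v_4 < v_5 and write every simplex with vertices in increasing order. Then dim K = 2 and the simplices of K are:

  0-simplices (6): [v_0], [v_1], [v_2], [v_3], [v_4], [v_5]
  1-simplices (15): (15 of them)
  2-simplices (10): [v_0,v_1,v_3], [v_0,v_1,v_4], [v_0,v_2,v_4], [v_0,v_2,v_5], [v_0,v_3,v_5], [v_1,v_2,v_3], [v_1,v_2,v_5], [v_1,v_4,v_5], [v_2,v_3,v_4], [v_3,v_4,v_5]

giving chain groups C_0 ≅ Z^6, C_1 ≅ Z^15, C_2 ≅ Z^10.

Boundary ∂_1: C_1 → C_0 maps an edge to its endpoints' difference, ∂[p,q] = q − p. For instance
  ∂[v_0,v_3] = [v_3] − [v_0].
The 6×15 boundary matrix has rank 5 and Smith normal form diag(1,1,1,1,1).

Boundary ∂_2: C_2 → C_1 maps a triangle to the signed sum of its edges. For instance
  ∂[v_0,v_1,v_4] = [v_1,v_4] − [v_0,v_4] + [v_0,v_1],
  ∂[v_0,v_3,v_5] = [v_3,v_5] − [v_0,v_5] + [v_0,v_3].
As a 15×10 matrix over Z this has rank 10, with invariant factors (1,1,1,1,1,1,1,1,1,2).

From H_k ≅ ker(∂_k) / im(∂_{k+1}) we obtain:

  H_0: rank C_0 − rank ∂_1 = 6 − 5 = 1, and the invariant factors of ∂_1 are all 1, so H_0 ≅ Z.
  H_1: rank ker ∂_1 − rank ∂_2 = (15 − 5) − 10 = 0, and ∂_2 has invariant factor 2 > 1, so H_1 ≅ Z/2.
  H_2: rank ker ∂_2 − rank ∂_3 = (10 − 10) − 0 = 0, and there is no ∂_3, so H_2 ≅ 0.

Hence the Betti numbers are b_0 = 1, b_1 = 0, b_2 = 0.

b_0 = 1, b_1 = 0, b_2 = 0.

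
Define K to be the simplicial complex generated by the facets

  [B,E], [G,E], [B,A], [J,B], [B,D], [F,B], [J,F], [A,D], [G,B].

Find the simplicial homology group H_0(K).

Fix the vertex order A < B < D < E < F < G < J and write every simplex with vertices in increasing order. Then dim K = 1 and the simplices of K are:

  0-simplices (7): A, B, D, E, F, G, J
  1-simplices (9): AB, AD, BD, BE, BF, BG, BJ, EG, FJ

so the chain groups are C_0 ≅ Z^7, C_1 ≅ Z^9.

∂_1: C_1 → C_0 is given by ∂[p,q] = [q] − [p]. For instance
  ∂BG = G − B.
The resulting 7×9 matrix has rank 6, and its Smith normal form has invariant factors (1,1,1,1,1,1).

Computing H_k = (kernel of ∂_k) / (image of ∂_{k+1}):

  H_0: rank C_0 − rank ∂_1 = 7 − 6 = 1, and the invariant factors of ∂_1 are all 1, so H_0 ≅ Z.

H_0 ≅ Z.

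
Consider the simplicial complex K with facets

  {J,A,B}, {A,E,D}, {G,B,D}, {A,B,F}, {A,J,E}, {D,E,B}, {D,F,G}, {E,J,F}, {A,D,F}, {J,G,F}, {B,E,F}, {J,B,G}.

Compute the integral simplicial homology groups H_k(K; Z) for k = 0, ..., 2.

K has 7 vertices, 18 edges, 12 triangles.
rank ∂_0 = 0, rank ∂_1 = 6 ⇒ b_0 = 7 − 0 − 6 = 1; all invariant factors of ∂_1 are 1 so no torsion. So H_0 ≅ Z.
rank ∂_1 = 6, rank ∂_2 = 12 ⇒ b_1 = 18 − 6 − 12 = 0; ∂_2 has invariant factor(s) [2] giving torsion. So H_1 ≅ Z/2Z.
rank ∂_2 = 12, rank ∂_3 = 0 ⇒ b_2 = 12 − 12 − 0 = 0. So H_2 ≅ 0.

H_0 = Z,  H_1 = Z/2Z,  H_2 = 0.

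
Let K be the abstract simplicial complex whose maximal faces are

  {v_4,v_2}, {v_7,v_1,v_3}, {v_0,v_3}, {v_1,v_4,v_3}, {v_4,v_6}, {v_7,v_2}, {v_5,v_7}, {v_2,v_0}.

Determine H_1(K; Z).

K has 8 vertices, 11 edges, 2 triangles.
rank ∂_1 = 7, rank ∂_2 = 2 ⇒ b_1 = 11 − 7 − 2 = 2; all invariant factors of ∂_2 are 1 so no torsion. So H_1 = Z^2.

H_1 ≅ Z^2.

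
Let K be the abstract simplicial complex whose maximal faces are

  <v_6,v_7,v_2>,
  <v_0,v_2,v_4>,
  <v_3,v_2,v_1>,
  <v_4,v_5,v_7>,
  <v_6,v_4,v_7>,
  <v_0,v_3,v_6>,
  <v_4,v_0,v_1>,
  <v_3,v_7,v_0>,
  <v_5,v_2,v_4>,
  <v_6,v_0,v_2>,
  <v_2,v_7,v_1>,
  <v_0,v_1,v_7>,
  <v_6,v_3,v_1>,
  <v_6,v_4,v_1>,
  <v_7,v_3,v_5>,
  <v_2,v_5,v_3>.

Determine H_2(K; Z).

Take the total order v_0 < v_1 < v_2 < v_3 < v_4 < v_5 < v_6 < v_7 on the vertex set. Then K (dimension 2) consists of the simplices:

  0-simplices (8): [v_0], [v_1], [v_2], [v_3], [v_4], [v_5], [v_6], [v_7]
  1-simplices (24): (24 of them)
  2-simplices (16): (16 of them)

so the chain groups are C_0 ≅ Z^8, C_1 ≅ Z^24, C_2 ≅ Z^16.

∂_1: C_1 → C_0 maps an edge to its endpoints' difference, ∂[p,q] = q − p.
The 8×24 boundary matrix has rank 7 and Smith normal form diag(1,1,1,1,1,1,1).

Boundary ∂_2: C_2 → C_1 maps a triangle to the signed sum of its edges. For instance
  ∂[v_3,v_5,v_7] = [v_5,v_7] − [v_3,v_7] + [v_3,v_5],
  ∂[v_2,v_6,v_7] = [v_6,v_7] − [v_2,v_7] + [v_2,v_6].
As a 24×16 matrix over Z this has rank 15, with invariant factors (1,1,1,1,1,1,1,1,1,1,1,1,1,1,1).

Computing H_k = (kernel of ∂_k) / (image of ∂_{k+1}):

  H_2: rank ker ∂_2 − rank ∂_3 = (16 − 15) − 0 = 1, and there is no ∂_3, so H_2 = Z.

H_2 = Z.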